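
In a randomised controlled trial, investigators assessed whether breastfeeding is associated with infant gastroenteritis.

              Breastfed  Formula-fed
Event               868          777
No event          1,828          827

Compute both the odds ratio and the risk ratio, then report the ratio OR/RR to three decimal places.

0.760

Reading the table with exposure as columns: a = 868 (Breastfed, case), b = 1828 (Breastfed, non-case), c = 777 (Formula-fed, case), d = 827.
OR = (868·827)/(1828·777) = 717836/1420356 = 0.50539
Risk in exposed = 868/2696 = 0.32196; risk in unexposed = 777/1604 = 0.48441; RR = 0.66463
OR/RR = 0.50539 / 0.66463 = 0.76040
The outcome is not rare, so the OR lies further from 1 than the RR.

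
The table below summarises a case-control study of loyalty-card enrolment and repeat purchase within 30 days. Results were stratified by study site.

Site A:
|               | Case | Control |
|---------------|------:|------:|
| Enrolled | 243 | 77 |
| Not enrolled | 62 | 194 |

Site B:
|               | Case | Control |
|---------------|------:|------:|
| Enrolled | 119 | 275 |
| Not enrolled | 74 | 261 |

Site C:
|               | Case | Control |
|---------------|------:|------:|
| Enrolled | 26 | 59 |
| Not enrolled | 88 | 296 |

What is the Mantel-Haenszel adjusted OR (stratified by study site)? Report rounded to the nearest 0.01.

2.98

OR_MH = Σ(aᵢdᵢ/nᵢ) / Σ(bᵢcᵢ/nᵢ), where nᵢ is the stratum total.
Stratum 1 (Site A): n = 576; a·d/n = 243·194/576 = 81.8438; b·c/n = 77·62/576 = 8.2882
Stratum 2 (Site B): n = 729; a·d/n = 119·261/729 = 42.6049; b·c/n = 275·74/729 = 27.9150
Stratum 3 (Site C): n = 469; a·d/n = 26·296/469 = 16.4094; b·c/n = 59·88/469 = 11.0704
OR_MH = (81.8438 + 42.6049 + 16.4094) / (8.2882 + 27.9150 + 11.0704) = 140.8581 / 47.2735 = 2.97964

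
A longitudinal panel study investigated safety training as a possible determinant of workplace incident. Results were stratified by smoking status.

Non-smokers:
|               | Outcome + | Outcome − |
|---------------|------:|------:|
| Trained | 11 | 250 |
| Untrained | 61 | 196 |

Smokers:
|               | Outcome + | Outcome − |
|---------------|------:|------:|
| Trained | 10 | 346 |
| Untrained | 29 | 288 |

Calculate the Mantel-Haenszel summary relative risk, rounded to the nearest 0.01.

RR_MH = Σ(aᵢ·n₀ᵢ/nᵢ) / Σ(cᵢ·n₁ᵢ/nᵢ), with n₁ᵢ = aᵢ+bᵢ (exposed), n₀ᵢ = cᵢ+dᵢ (unexposed), nᵢ = n₁ᵢ+n₀ᵢ.
Stratum 1 (Non-smokers): n₁ = 261, n₀ = 257, n = 518; a·n₀/n = 11·257/518 = 5.4575; c·n₁/n = 61·261/518 = 30.7355
Stratum 2 (Smokers): n₁ = 356, n₀ = 317, n = 673; a·n₀/n = 10·317/673 = 4.7103; c·n₁/n = 29·356/673 = 15.3403
RR_MH = (5.4575 + 4.7103) / (30.7355 + 15.3403) = 10.1678 / 46.0758 = 0.22068

0.22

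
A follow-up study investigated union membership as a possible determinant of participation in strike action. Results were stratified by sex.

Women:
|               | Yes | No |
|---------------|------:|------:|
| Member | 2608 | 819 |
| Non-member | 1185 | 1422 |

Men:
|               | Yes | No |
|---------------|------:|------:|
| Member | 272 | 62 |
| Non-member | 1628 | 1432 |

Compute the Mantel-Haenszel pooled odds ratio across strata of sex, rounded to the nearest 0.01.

OR_MH = Σ(aᵢdᵢ/nᵢ) / Σ(bᵢcᵢ/nᵢ), where nᵢ is the stratum total.
Stratum 1 (Women): n = 6034; a·d/n = 2608·1422/6034 = 614.6132; b·c/n = 819·1185/6034 = 160.8411
Stratum 2 (Men): n = 3394; a·d/n = 272·1432/3394 = 114.7625; b·c/n = 62·1628/3394 = 29.7395
OR_MH = (614.6132 + 114.7625) / (160.8411 + 29.7395) = 729.3757 / 190.5806 = 3.82712

3.83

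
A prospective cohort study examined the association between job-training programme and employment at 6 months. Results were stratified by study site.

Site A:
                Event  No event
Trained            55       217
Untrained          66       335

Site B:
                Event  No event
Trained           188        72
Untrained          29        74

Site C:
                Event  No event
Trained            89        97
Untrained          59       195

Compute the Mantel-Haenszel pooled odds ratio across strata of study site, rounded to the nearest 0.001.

OR_MH = Σ(aᵢdᵢ/nᵢ) / Σ(bᵢcᵢ/nᵢ), where nᵢ is the stratum total.
Stratum 1 (Site A): n = 673; a·d/n = 55·335/673 = 27.3774; b·c/n = 217·66/673 = 21.2808
Stratum 2 (Site B): n = 363; a·d/n = 188·74/363 = 38.3251; b·c/n = 72·29/363 = 5.7521
Stratum 3 (Site C): n = 440; a·d/n = 89·195/440 = 39.4432; b·c/n = 97·59/440 = 13.0068
OR_MH = (27.3774 + 38.3251 + 39.4432) / (21.2808 + 5.7521 + 13.0068) = 105.1457 / 40.0397 = 2.62603

2.626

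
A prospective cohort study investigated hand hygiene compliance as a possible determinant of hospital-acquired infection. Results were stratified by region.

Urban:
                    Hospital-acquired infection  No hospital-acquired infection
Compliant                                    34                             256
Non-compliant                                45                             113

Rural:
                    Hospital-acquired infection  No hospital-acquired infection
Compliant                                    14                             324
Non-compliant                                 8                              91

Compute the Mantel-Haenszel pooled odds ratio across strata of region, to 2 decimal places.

0.36

OR_MH = Σ(aᵢdᵢ/nᵢ) / Σ(bᵢcᵢ/nᵢ), where nᵢ is the stratum total.
Stratum 1 (Urban): n = 448; a·d/n = 34·113/448 = 8.5759; b·c/n = 256·45/448 = 25.7143
Stratum 2 (Rural): n = 437; a·d/n = 14·91/437 = 2.9153; b·c/n = 324·8/437 = 5.9314
OR_MH = (8.5759 + 2.9153) / (25.7143 + 5.9314) = 11.4912 / 31.6456 = 0.36312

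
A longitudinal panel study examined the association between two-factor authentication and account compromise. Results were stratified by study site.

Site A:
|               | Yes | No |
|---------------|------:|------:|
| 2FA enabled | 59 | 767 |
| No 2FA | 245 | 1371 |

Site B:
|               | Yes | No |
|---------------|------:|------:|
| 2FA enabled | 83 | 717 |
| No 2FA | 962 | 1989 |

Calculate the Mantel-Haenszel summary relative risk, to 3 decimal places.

0.362

RR_MH = Σ(aᵢ·n₀ᵢ/nᵢ) / Σ(cᵢ·n₁ᵢ/nᵢ), with n₁ᵢ = aᵢ+bᵢ (exposed), n₀ᵢ = cᵢ+dᵢ (unexposed), nᵢ = n₁ᵢ+n₀ᵢ.
Stratum 1 (Site A): n₁ = 826, n₀ = 1616, n = 2442; a·n₀/n = 59·1616/2442 = 39.0434; c·n₁/n = 245·826/2442 = 82.8706
Stratum 2 (Site B): n₁ = 800, n₀ = 2951, n = 3751; a·n₀/n = 83·2951/3751 = 65.2981; c·n₁/n = 962·800/3751 = 205.1720
RR_MH = (39.0434 + 65.2981) / (82.8706 + 205.1720) = 104.3415 / 288.0426 = 0.36224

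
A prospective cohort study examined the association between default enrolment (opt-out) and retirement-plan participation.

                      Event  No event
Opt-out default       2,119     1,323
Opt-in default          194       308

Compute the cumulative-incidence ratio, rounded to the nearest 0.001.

1.593

Cells: a = 2119, b = 1323, c = 194, d = 308.
Risk in exposed = 2119/3442 = 0.61563; risk in unexposed = 194/502 = 0.38645.
RR = 0.61563 / 0.38645 = 1.59302
The risk among the exposed is 1.59 times that among the unexposed.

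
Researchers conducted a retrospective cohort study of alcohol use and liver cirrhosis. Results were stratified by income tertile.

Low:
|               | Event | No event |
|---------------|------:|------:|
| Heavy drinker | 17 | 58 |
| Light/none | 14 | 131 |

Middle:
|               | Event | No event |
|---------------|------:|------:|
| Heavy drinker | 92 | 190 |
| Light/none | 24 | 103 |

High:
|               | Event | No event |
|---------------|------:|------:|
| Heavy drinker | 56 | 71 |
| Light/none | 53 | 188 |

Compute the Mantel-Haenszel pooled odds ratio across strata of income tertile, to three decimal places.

OR_MH = Σ(aᵢdᵢ/nᵢ) / Σ(bᵢcᵢ/nᵢ), where nᵢ is the stratum total.
Stratum 1 (Low): n = 220; a·d/n = 17·131/220 = 10.1227; b·c/n = 58·14/220 = 3.6909
Stratum 2 (Middle): n = 409; a·d/n = 92·103/409 = 23.1687; b·c/n = 190·24/409 = 11.1491
Stratum 3 (High): n = 368; a·d/n = 56·188/368 = 28.6087; b·c/n = 71·53/368 = 10.2255
OR_MH = (10.1227 + 23.1687 + 28.6087) / (3.6909 + 11.1491 + 10.2255) = 61.9001 / 25.0656 = 2.46953

2.470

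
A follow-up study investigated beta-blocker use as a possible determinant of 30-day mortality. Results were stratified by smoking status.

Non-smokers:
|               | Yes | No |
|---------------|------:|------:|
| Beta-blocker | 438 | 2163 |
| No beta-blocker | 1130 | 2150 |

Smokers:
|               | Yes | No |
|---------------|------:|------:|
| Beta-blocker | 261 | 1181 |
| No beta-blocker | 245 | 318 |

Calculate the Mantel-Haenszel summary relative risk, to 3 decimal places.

0.470

RR_MH = Σ(aᵢ·n₀ᵢ/nᵢ) / Σ(cᵢ·n₁ᵢ/nᵢ), with n₁ᵢ = aᵢ+bᵢ (exposed), n₀ᵢ = cᵢ+dᵢ (unexposed), nᵢ = n₁ᵢ+n₀ᵢ.
Stratum 1 (Non-smokers): n₁ = 2601, n₀ = 3280, n = 5881; a·n₀/n = 438·3280/5881 = 244.2850; c·n₁/n = 1130·2601/5881 = 499.7670
Stratum 2 (Smokers): n₁ = 1442, n₀ = 563, n = 2005; a·n₀/n = 261·563/2005 = 73.2883; c·n₁/n = 245·1442/2005 = 176.2045
RR_MH = (244.2850 + 73.2883) / (499.7670 + 176.2045) = 317.5733 / 675.9715 = 0.46980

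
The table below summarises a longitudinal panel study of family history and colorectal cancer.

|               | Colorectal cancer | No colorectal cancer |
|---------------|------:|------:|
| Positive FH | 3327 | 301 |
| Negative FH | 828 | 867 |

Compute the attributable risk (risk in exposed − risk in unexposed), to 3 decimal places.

Cells: a = 3327, b = 301, c = 828, d = 867.
Risk in exposed = 3327/3628 = 0.917034; risk in unexposed = 828/1695 = 0.488496.
Risk difference = 0.917034 − 0.488496 = 0.428539

0.429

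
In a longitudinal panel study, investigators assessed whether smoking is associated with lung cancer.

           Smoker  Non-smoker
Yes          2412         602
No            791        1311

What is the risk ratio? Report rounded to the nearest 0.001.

Reading the table with exposure as columns: a = 2412 (Smoker, case), b = 791 (Smoker, non-case), c = 602 (Non-smoker, case), d = 1311.
Risk in exposed = 2412/3203 = 0.75304; risk in unexposed = 602/1913 = 0.31469.
RR = 0.75304 / 0.31469 = 2.39298
The risk among the exposed is 2.39 times that among the unexposed.

2.393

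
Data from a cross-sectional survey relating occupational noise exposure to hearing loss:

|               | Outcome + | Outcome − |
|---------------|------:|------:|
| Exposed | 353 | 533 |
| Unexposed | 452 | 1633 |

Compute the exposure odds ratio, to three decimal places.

2.393

Cells: a = 353, b = 533, c = 452, d = 1633.
OR = (a·d)/(b·c) = (353 × 1633) / (533 × 452) = 576449 / 240916 = 2.39274
The odds of hearing loss are about 2.39 times as high in the exposed group.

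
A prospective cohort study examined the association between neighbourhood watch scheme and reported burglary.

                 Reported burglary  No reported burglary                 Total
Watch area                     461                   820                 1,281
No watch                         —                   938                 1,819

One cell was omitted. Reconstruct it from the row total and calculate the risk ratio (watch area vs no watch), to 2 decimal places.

0.74

The missing cell is in the unexposed row: 1819 − 938 = 881.
So a = 461, b = 820, c = 881, d = 938.
RR = [a/(a+b)] / [c/(c+d)] = (461/1281) / (881/1819) = 0.35988/0.48433 = 0.74303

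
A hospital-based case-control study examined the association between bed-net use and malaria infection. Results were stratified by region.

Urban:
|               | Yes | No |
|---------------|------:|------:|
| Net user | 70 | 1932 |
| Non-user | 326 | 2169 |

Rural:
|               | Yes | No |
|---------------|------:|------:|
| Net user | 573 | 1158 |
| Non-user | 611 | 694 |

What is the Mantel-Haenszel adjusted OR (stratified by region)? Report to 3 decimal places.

OR_MH = Σ(aᵢdᵢ/nᵢ) / Σ(bᵢcᵢ/nᵢ), where nᵢ is the stratum total.
Stratum 1 (Urban): n = 4497; a·d/n = 70·2169/4497 = 33.7625; b·c/n = 1932·326/4497 = 140.0560
Stratum 2 (Rural): n = 3036; a·d/n = 573·694/3036 = 130.9822; b·c/n = 1158·611/3036 = 233.0494
OR_MH = (33.7625 + 130.9822) / (140.0560 + 233.0494) = 164.7447 / 373.1054 = 0.44155

0.442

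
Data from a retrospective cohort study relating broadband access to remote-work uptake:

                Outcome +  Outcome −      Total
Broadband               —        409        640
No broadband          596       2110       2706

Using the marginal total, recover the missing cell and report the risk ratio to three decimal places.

The missing cell is in the exposed row: 640 − 409 = 231.
So a = 231, b = 409, c = 596, d = 2110.
RR = [a/(a+b)] / [c/(c+d)] = (231/640) / (596/2706) = 0.36094/0.22025 = 1.63875

1.639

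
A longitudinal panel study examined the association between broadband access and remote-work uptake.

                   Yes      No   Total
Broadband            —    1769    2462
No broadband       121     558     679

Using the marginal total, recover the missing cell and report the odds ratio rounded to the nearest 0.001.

1.807

The missing cell is in the exposed row: 2462 − 1769 = 693.
So a = 693, b = 1769, c = 121, d = 558.
OR = (a·d)/(b·c) = (693 × 558) / (1769 × 121) = 386694 / 214049 = 1.80657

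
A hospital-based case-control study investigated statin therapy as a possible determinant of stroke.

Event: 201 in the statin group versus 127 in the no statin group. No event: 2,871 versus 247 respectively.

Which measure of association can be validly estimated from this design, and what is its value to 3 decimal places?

From the description: a = 201, b = 2871, c = 127, d = 247.
This is a hospital-based case-control study: participants were sampled on outcome status, so risks in the source population cannot be estimated directly — relative risk is not valid here. The odds ratio is the appropriate measure.
OR = (a·d)/(b·c) = (201 × 247) / (2871 × 127) = 49647 / 364617 = 0.13616

0.136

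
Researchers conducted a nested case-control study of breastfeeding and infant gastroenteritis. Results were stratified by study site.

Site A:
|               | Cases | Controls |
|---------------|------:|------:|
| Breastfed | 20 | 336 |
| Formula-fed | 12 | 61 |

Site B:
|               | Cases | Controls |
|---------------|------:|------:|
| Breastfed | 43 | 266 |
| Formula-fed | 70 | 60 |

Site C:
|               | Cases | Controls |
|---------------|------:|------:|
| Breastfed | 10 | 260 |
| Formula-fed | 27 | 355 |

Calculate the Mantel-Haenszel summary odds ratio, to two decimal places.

OR_MH = Σ(aᵢdᵢ/nᵢ) / Σ(bᵢcᵢ/nᵢ), where nᵢ is the stratum total.
Stratum 1 (Site A): n = 429; a·d/n = 20·61/429 = 2.8438; b·c/n = 336·12/429 = 9.3986
Stratum 2 (Site B): n = 439; a·d/n = 43·60/439 = 5.8770; b·c/n = 266·70/439 = 42.4146
Stratum 3 (Site C): n = 652; a·d/n = 10·355/652 = 5.4448; b·c/n = 260·27/652 = 10.7669
OR_MH = (2.8438 + 5.8770 + 5.4448) / (9.3986 + 42.4146 + 10.7669) = 14.1656 / 62.5801 = 0.22636

0.23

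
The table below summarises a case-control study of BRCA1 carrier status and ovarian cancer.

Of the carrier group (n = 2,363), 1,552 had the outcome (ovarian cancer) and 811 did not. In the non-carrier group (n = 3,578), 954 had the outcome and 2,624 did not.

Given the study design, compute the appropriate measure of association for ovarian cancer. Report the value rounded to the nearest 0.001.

5.264

From the description: a = 1552, b = 811, c = 954, d = 2624.
This is a case-control study: participants were sampled on outcome status, so risks in the source population cannot be estimated directly — relative risk is not valid here. The odds ratio is the appropriate measure.
OR = (a·d)/(b·c) = (1552 × 2624) / (811 × 954) = 4072448 / 773694 = 5.26364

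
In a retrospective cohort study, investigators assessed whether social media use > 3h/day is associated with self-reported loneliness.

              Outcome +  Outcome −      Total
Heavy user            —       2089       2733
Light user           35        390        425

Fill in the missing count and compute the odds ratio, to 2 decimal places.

The missing cell is in the exposed row: 2733 − 2089 = 644.
So a = 644, b = 2089, c = 35, d = 390.
OR = (a·d)/(b·c) = (644 × 390) / (2089 × 35) = 251160 / 73115 = 3.43514

3.44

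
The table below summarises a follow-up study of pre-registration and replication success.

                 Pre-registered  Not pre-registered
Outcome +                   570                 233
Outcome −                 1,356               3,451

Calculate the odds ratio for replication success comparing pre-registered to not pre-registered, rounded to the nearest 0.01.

6.23

Reading the table with exposure as columns: a = 570 (Pre-registered, case), b = 1356 (Pre-registered, non-case), c = 233 (Not pre-registered, case), d = 3451.
OR = (a·d)/(b·c) = (570 × 3451) / (1356 × 233) = 1967070 / 315948 = 6.22593
The odds of replication success are about 6.23 times as high in the pre-registered group.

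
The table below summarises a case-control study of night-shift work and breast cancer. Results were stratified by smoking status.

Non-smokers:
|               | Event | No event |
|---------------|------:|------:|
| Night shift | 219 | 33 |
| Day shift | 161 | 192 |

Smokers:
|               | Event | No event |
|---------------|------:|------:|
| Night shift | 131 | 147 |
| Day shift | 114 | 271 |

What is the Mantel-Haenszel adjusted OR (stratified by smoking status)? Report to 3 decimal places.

OR_MH = Σ(aᵢdᵢ/nᵢ) / Σ(bᵢcᵢ/nᵢ), where nᵢ is the stratum total.
Stratum 1 (Non-smokers): n = 605; a·d/n = 219·192/605 = 69.5008; b·c/n = 33·161/605 = 8.7818
Stratum 2 (Smokers): n = 663; a·d/n = 131·271/663 = 53.5460; b·c/n = 147·114/663 = 25.2760
OR_MH = (69.5008 + 53.5460) / (8.7818 + 25.2760) = 123.0468 / 34.0578 = 3.61288

3.613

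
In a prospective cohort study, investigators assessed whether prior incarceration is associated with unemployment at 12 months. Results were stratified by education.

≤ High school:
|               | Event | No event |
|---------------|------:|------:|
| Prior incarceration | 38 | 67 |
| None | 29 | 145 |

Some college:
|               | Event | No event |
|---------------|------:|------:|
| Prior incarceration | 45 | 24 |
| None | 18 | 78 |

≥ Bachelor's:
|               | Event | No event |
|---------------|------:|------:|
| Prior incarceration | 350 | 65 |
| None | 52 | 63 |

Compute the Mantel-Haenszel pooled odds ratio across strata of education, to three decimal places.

5.177

OR_MH = Σ(aᵢdᵢ/nᵢ) / Σ(bᵢcᵢ/nᵢ), where nᵢ is the stratum total.
Stratum 1 (≤ High school): n = 279; a·d/n = 38·145/279 = 19.7491; b·c/n = 67·29/279 = 6.9642
Stratum 2 (Some college): n = 165; a·d/n = 45·78/165 = 21.2727; b·c/n = 24·18/165 = 2.6182
Stratum 3 (≥ Bachelor's): n = 530; a·d/n = 350·63/530 = 41.6038; b·c/n = 65·52/530 = 6.3774
OR_MH = (19.7491 + 21.2727 + 41.6038) / (6.9642 + 2.6182 + 6.3774) = 82.6256 / 15.9597 = 5.17714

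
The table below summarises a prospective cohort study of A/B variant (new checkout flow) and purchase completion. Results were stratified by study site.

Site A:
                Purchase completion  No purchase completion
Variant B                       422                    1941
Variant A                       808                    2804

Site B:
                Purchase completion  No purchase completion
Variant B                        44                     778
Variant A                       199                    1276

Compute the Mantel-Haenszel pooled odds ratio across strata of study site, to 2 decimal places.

OR_MH = Σ(aᵢdᵢ/nᵢ) / Σ(bᵢcᵢ/nᵢ), where nᵢ is the stratum total.
Stratum 1 (Site A): n = 5975; a·d/n = 422·2804/5975 = 198.0398; b·c/n = 1941·808/5975 = 262.4817
Stratum 2 (Site B): n = 2297; a·d/n = 44·1276/2297 = 24.4423; b·c/n = 778·199/2297 = 67.4018
OR_MH = (198.0398 + 24.4423) / (262.4817 + 67.4018) = 222.4821 / 329.8835 = 0.67443

0.67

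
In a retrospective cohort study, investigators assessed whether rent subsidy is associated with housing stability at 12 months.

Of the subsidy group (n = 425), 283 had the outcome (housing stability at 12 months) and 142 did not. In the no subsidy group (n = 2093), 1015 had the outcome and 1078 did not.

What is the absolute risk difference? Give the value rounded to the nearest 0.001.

From the description: a = 283, b = 142, c = 1015, d = 1078.
Risk in exposed = 283/425 = 0.665882; risk in unexposed = 1015/2093 = 0.484950.
Risk difference = 0.665882 − 0.484950 = 0.180933

0.181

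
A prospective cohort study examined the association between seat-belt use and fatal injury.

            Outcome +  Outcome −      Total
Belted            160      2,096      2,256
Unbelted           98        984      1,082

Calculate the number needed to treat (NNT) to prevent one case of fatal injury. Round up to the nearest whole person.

Risk in treated group = 160/2256 = 0.07092; risk in control = 98/1082 = 0.09057.
Absolute risk reduction = 0.09057 − 0.07092 = 0.01965
NNT = 1 / ARR = 1 / 0.01965 = 50.888 → round up → 51

51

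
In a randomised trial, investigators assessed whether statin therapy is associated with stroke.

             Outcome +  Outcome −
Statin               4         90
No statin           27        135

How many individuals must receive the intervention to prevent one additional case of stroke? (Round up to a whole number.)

9

Risk in treated group = 4/94 = 0.04255; risk in control = 27/162 = 0.16667.
Absolute risk reduction = 0.16667 − 0.04255 = 0.12411
NNT = 1 / ARR = 1 / 0.12411 = 8.057 → round up → 9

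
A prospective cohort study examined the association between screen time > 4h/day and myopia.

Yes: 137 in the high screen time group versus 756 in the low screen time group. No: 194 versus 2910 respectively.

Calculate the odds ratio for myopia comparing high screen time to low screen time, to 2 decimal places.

2.72

From the description: a = 137, b = 194, c = 756, d = 2910.
OR = (a·d)/(b·c) = (137 × 2910) / (194 × 756) = 398670 / 146664 = 2.71825
The odds of myopia are about 2.72 times as high in the high screen time group.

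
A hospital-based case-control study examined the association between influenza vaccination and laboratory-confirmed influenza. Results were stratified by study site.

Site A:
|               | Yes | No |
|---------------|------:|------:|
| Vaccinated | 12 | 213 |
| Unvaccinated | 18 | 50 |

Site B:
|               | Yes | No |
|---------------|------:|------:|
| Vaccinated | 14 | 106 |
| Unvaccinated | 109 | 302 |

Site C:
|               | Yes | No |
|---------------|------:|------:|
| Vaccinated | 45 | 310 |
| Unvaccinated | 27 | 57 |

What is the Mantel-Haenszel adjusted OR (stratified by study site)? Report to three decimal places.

0.294

OR_MH = Σ(aᵢdᵢ/nᵢ) / Σ(bᵢcᵢ/nᵢ), where nᵢ is the stratum total.
Stratum 1 (Site A): n = 293; a·d/n = 12·50/293 = 2.0478; b·c/n = 213·18/293 = 13.0853
Stratum 2 (Site B): n = 531; a·d/n = 14·302/531 = 7.9623; b·c/n = 106·109/531 = 21.7589
Stratum 3 (Site C): n = 439; a·d/n = 45·57/439 = 5.8428; b·c/n = 310·27/439 = 19.0661
OR_MH = (2.0478 + 7.9623 + 5.8428) / (13.0853 + 21.7589 + 19.0661) = 15.8529 / 53.9103 = 0.29406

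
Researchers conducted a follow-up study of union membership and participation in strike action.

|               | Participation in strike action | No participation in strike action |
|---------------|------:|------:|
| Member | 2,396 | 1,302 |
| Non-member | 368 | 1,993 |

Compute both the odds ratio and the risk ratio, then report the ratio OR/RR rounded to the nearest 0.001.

2.398

Cells: a = 2396, b = 1302, c = 368, d = 1993.
OR = (2396·1993)/(1302·368) = 4775228/479136 = 9.96633
Risk in exposed = 2396/3698 = 0.64792; risk in unexposed = 368/2361 = 0.15587; RR = 4.15689
OR/RR = 9.96633 / 4.15689 = 2.39755
The outcome is not rare, so the OR lies further from 1 than the RR.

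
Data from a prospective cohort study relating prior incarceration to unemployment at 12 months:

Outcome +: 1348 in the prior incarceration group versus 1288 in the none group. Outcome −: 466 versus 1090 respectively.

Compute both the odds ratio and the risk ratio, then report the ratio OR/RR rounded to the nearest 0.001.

1.784

From the description: a = 1348, b = 466, c = 1288, d = 1090.
OR = (1348·1090)/(466·1288) = 1469320/600208 = 2.44802
Risk in exposed = 1348/1814 = 0.74311; risk in unexposed = 1288/2378 = 0.54163; RR = 1.37198
OR/RR = 2.44802 / 1.37198 = 1.78429
The outcome is not rare, so the OR lies further from 1 than the RR.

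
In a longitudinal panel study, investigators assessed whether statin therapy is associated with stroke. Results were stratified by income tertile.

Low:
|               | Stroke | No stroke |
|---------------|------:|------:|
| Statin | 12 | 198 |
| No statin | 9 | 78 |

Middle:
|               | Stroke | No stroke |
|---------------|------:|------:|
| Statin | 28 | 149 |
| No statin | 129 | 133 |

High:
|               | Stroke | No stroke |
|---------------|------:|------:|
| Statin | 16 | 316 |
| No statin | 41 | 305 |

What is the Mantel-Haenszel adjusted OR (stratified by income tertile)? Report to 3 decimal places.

OR_MH = Σ(aᵢdᵢ/nᵢ) / Σ(bᵢcᵢ/nᵢ), where nᵢ is the stratum total.
Stratum 1 (Low): n = 297; a·d/n = 12·78/297 = 3.1515; b·c/n = 198·9/297 = 6.0000
Stratum 2 (Middle): n = 439; a·d/n = 28·133/439 = 8.4829; b·c/n = 149·129/439 = 43.7836
Stratum 3 (High): n = 678; a·d/n = 16·305/678 = 7.1976; b·c/n = 316·41/678 = 19.1091
OR_MH = (3.1515 + 8.4829 + 7.1976) / (6.0000 + 43.7836 + 19.1091) = 18.8321 / 68.8927 = 0.27335

0.273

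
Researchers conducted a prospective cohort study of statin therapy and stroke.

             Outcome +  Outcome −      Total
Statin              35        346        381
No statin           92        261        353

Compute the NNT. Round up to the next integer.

Risk in treated group = 35/381 = 0.09186; risk in control = 92/353 = 0.26062.
Absolute risk reduction = 0.26062 − 0.09186 = 0.16876
NNT = 1 / ARR = 1 / 0.16876 = 5.926 → round up → 6

6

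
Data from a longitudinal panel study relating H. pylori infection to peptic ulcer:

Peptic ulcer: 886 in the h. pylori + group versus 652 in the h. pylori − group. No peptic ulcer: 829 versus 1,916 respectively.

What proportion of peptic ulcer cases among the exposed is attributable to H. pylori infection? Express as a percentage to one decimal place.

From the description: a = 886, b = 829, c = 652, d = 1916.
Risk in exposed = 886/1715 = 0.51662; risk in unexposed = 652/2568 = 0.25389.
RR = 0.51662/0.25389 = 2.03478
AR% = (RR − 1)/RR × 100 = (2.03478 − 1)/2.03478 × 100 = 50.8546%

50.9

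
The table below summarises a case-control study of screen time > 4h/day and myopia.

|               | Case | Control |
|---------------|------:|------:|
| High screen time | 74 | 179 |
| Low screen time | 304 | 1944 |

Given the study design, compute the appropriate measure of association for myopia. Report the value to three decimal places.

Cells: a = 74, b = 179, c = 304, d = 1944.
This is a case-control study: participants were sampled on outcome status, so risks in the source population cannot be estimated directly — relative risk is not valid here. The odds ratio is the appropriate measure.
OR = (a·d)/(b·c) = (74 × 1944) / (179 × 304) = 143856 / 54416 = 2.64363

2.644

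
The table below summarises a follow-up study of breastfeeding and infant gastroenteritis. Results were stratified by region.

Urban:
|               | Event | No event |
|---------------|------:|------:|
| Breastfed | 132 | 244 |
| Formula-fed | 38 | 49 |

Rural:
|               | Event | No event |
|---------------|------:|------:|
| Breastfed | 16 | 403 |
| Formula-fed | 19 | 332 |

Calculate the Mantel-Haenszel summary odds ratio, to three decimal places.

0.696

OR_MH = Σ(aᵢdᵢ/nᵢ) / Σ(bᵢcᵢ/nᵢ), where nᵢ is the stratum total.
Stratum 1 (Urban): n = 463; a·d/n = 132·49/463 = 13.9698; b·c/n = 244·38/463 = 20.0259
Stratum 2 (Rural): n = 770; a·d/n = 16·332/770 = 6.8987; b·c/n = 403·19/770 = 9.9442
OR_MH = (13.9698 + 6.8987) / (20.0259 + 9.9442) = 20.8685 / 29.9701 = 0.69631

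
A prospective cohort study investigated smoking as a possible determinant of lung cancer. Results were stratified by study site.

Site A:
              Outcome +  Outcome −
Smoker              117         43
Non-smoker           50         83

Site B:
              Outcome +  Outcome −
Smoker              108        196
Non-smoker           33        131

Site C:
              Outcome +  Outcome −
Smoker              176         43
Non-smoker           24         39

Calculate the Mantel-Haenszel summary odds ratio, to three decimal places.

OR_MH = Σ(aᵢdᵢ/nᵢ) / Σ(bᵢcᵢ/nᵢ), where nᵢ is the stratum total.
Stratum 1 (Site A): n = 293; a·d/n = 117·83/293 = 33.1433; b·c/n = 43·50/293 = 7.3379
Stratum 2 (Site B): n = 468; a·d/n = 108·131/468 = 30.2308; b·c/n = 196·33/468 = 13.8205
Stratum 3 (Site C): n = 282; a·d/n = 176·39/282 = 24.3404; b·c/n = 43·24/282 = 3.6596
OR_MH = (33.1433 + 30.2308 + 24.3404) / (7.3379 + 13.8205 + 3.6596) = 87.7145 / 24.8180 = 3.53432

3.534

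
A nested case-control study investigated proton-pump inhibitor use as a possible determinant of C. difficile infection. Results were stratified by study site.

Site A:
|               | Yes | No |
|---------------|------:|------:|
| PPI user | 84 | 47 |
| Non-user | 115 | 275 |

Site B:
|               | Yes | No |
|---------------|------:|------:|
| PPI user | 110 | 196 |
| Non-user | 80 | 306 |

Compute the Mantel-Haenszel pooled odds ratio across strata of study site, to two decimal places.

2.81

OR_MH = Σ(aᵢdᵢ/nᵢ) / Σ(bᵢcᵢ/nᵢ), where nᵢ is the stratum total.
Stratum 1 (Site A): n = 521; a·d/n = 84·275/521 = 44.3378; b·c/n = 47·115/521 = 10.3743
Stratum 2 (Site B): n = 692; a·d/n = 110·306/692 = 48.6416; b·c/n = 196·80/692 = 22.6590
OR_MH = (44.3378 + 48.6416) / (10.3743 + 22.6590) = 92.9794 / 33.0332 = 2.81472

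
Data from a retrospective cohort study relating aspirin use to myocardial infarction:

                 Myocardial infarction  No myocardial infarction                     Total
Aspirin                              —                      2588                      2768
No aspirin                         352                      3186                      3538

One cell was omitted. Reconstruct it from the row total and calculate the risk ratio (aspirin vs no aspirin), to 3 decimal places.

The missing cell is in the exposed row: 2768 − 2588 = 180.
So a = 180, b = 2588, c = 352, d = 3186.
RR = [a/(a+b)] / [c/(c+d)] = (180/2768) / (352/3538) = 0.06503/0.09949 = 0.65361

0.654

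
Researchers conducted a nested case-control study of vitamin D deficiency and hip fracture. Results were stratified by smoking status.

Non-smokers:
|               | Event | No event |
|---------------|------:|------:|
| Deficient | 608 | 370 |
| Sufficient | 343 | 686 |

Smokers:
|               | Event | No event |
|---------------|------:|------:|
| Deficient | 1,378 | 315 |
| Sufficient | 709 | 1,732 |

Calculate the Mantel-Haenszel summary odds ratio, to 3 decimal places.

6.696

OR_MH = Σ(aᵢdᵢ/nᵢ) / Σ(bᵢcᵢ/nᵢ), where nᵢ is the stratum total.
Stratum 1 (Non-smokers): n = 2007; a·d/n = 608·686/2007 = 207.8166; b·c/n = 370·343/2007 = 63.2337
Stratum 2 (Smokers): n = 4134; a·d/n = 1378·1732/4134 = 577.3333; b·c/n = 315·709/4134 = 54.0239
OR_MH = (207.8166 + 577.3333) / (63.2337 + 54.0239) = 785.1500 / 117.2576 = 6.69594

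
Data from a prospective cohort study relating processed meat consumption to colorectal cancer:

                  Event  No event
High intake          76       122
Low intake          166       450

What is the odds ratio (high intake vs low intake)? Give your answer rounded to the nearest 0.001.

Cells: a = 76, b = 122, c = 166, d = 450.
OR = (a·d)/(b·c) = (76 × 450) / (122 × 166) = 34200 / 20252 = 1.68872
The odds of colorectal cancer are about 1.69 times as high in the high intake group.

1.689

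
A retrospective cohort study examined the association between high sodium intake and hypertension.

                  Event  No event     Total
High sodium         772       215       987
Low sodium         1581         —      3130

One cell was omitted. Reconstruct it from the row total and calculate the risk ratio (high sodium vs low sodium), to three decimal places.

1.549

The missing cell is in the unexposed row: 3130 − 1581 = 1549.
So a = 772, b = 215, c = 1581, d = 1549.
RR = [a/(a+b)] / [c/(c+d)] = (772/987) / (1581/3130) = 0.78217/0.50511 = 1.54851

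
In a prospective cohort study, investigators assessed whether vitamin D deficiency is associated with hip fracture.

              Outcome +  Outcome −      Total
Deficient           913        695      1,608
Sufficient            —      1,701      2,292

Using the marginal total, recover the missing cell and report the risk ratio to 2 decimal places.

2.20

The missing cell is in the unexposed row: 2292 − 1701 = 591.
So a = 913, b = 695, c = 591, d = 1701.
RR = [a/(a+b)] / [c/(c+d)] = (913/1608) / (591/2292) = 0.56779/0.25785 = 2.20197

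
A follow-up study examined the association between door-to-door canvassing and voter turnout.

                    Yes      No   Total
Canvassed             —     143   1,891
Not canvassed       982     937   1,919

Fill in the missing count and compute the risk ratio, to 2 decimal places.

1.81

The missing cell is in the exposed row: 1891 − 143 = 1748.
So a = 1748, b = 143, c = 982, d = 937.
RR = [a/(a+b)] / [c/(c+d)] = (1748/1891) / (982/1919) = 0.92438/0.51172 = 1.80640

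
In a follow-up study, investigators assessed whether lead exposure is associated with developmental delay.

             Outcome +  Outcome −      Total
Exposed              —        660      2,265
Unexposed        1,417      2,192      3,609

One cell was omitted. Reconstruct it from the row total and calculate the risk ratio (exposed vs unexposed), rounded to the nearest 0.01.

1.80

The missing cell is in the exposed row: 2265 − 660 = 1605.
So a = 1605, b = 660, c = 1417, d = 2192.
RR = [a/(a+b)] / [c/(c+d)] = (1605/2265) / (1417/3609) = 0.70861/0.39263 = 1.80478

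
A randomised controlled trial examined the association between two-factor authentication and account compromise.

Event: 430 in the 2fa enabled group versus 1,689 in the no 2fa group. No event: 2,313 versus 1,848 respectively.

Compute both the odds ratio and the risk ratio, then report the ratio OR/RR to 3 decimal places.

0.620

From the description: a = 430, b = 2313, c = 1689, d = 1848.
OR = (430·1848)/(2313·1689) = 794640/3906657 = 0.20341
Risk in exposed = 430/2743 = 0.15676; risk in unexposed = 1689/3537 = 0.47752; RR = 0.32828
OR/RR = 0.20341 / 0.32828 = 0.61961
The outcome is not rare, so the OR lies further from 1 than the RR.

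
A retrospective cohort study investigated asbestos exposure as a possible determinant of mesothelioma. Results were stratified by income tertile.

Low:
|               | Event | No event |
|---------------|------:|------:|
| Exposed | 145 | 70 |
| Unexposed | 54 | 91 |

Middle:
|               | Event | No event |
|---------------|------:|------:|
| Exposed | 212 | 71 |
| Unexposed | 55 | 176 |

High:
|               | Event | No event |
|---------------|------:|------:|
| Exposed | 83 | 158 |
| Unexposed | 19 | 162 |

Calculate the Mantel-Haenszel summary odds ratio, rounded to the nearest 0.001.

5.597

OR_MH = Σ(aᵢdᵢ/nᵢ) / Σ(bᵢcᵢ/nᵢ), where nᵢ is the stratum total.
Stratum 1 (Low): n = 360; a·d/n = 145·91/360 = 36.6528; b·c/n = 70·54/360 = 10.5000
Stratum 2 (Middle): n = 514; a·d/n = 212·176/514 = 72.5914; b·c/n = 71·55/514 = 7.5973
Stratum 3 (High): n = 422; a·d/n = 83·162/422 = 31.8626; b·c/n = 158·19/422 = 7.1137
OR_MH = (36.6528 + 72.5914 + 31.8626) / (10.5000 + 7.5973 + 7.1137) = 141.1068 / 25.2110 = 5.59703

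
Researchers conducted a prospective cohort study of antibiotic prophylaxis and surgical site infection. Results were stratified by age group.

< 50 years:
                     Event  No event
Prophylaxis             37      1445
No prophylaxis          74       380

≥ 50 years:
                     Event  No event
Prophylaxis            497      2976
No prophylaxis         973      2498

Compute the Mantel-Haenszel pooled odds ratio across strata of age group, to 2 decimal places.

0.39

OR_MH = Σ(aᵢdᵢ/nᵢ) / Σ(bᵢcᵢ/nᵢ), where nᵢ is the stratum total.
Stratum 1 (< 50 years): n = 1936; a·d/n = 37·380/1936 = 7.2624; b·c/n = 1445·74/1936 = 55.2324
Stratum 2 (≥ 50 years): n = 6944; a·d/n = 497·2498/6944 = 178.7883; b·c/n = 2976·973/6944 = 417.0000
OR_MH = (7.2624 + 178.7883) / (55.2324 + 417.0000) = 186.0507 / 472.2324 = 0.39398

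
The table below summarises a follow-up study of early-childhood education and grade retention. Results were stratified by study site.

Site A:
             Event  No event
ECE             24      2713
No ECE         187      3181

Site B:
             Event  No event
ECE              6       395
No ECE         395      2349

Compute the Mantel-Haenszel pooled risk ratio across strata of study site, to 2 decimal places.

0.14

RR_MH = Σ(aᵢ·n₀ᵢ/nᵢ) / Σ(cᵢ·n₁ᵢ/nᵢ), with n₁ᵢ = aᵢ+bᵢ (exposed), n₀ᵢ = cᵢ+dᵢ (unexposed), nᵢ = n₁ᵢ+n₀ᵢ.
Stratum 1 (Site A): n₁ = 2737, n₀ = 3368, n = 6105; a·n₀/n = 24·3368/6105 = 13.2403; c·n₁/n = 187·2737/6105 = 83.8360
Stratum 2 (Site B): n₁ = 401, n₀ = 2744, n = 3145; a·n₀/n = 6·2744/3145 = 5.2350; c·n₁/n = 395·401/3145 = 50.3641
RR_MH = (13.2403 + 5.2350) / (83.8360 + 50.3641) = 18.4753 / 134.2001 = 0.13767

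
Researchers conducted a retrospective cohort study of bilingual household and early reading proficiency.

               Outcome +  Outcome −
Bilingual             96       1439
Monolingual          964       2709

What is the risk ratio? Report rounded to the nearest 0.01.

Cells: a = 96, b = 1439, c = 964, d = 2709.
Risk in exposed = 96/1535 = 0.06254; risk in unexposed = 964/3673 = 0.26246.
RR = 0.06254 / 0.26246 = 0.23829
The risk is 76% lower among the exposed than among the unexposed.

0.24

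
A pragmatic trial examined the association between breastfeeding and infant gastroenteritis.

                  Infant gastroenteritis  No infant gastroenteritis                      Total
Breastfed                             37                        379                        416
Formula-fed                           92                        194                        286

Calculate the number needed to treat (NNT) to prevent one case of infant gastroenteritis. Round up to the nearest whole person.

Risk in treated group = 37/416 = 0.08894; risk in control = 92/286 = 0.32168.
Absolute risk reduction = 0.32168 − 0.08894 = 0.23274
NNT = 1 / ARR = 1 / 0.23274 = 4.297 → round up → 5

5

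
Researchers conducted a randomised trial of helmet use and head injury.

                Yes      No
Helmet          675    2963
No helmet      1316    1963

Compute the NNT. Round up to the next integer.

Risk in treated group = 675/3638 = 0.18554; risk in control = 1316/3279 = 0.40134.
Absolute risk reduction = 0.40134 − 0.18554 = 0.21580
NNT = 1 / ARR = 1 / 0.21580 = 4.634 → round up → 5

5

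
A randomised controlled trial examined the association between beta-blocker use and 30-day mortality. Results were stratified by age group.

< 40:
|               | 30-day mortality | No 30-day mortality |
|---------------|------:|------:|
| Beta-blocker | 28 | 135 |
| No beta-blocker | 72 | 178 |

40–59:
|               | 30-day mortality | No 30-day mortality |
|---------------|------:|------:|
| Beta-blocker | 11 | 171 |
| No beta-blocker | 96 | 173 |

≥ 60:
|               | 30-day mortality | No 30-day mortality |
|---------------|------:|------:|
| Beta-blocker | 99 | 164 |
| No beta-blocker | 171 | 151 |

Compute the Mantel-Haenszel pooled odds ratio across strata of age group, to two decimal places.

0.39

OR_MH = Σ(aᵢdᵢ/nᵢ) / Σ(bᵢcᵢ/nᵢ), where nᵢ is the stratum total.
Stratum 1 (< 40): n = 413; a·d/n = 28·178/413 = 12.0678; b·c/n = 135·72/413 = 23.5351
Stratum 2 (40–59): n = 451; a·d/n = 11·173/451 = 4.2195; b·c/n = 171·96/451 = 36.3991
Stratum 3 (≥ 60): n = 585; a·d/n = 99·151/585 = 25.5538; b·c/n = 164·171/585 = 47.9385
OR_MH = (12.0678 + 4.2195 + 25.5538) / (23.5351 + 36.3991 + 47.9385) = 41.8412 / 107.8727 = 0.38788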